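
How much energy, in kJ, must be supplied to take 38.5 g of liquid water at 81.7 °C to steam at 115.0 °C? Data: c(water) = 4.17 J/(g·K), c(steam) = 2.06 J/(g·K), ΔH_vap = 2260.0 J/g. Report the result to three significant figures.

q = 91.1 kJ

q1 (heat water 81.7→100.0 °C): 38.5 × 4.17 × 18.3 = 2938 J
q2 (vaporize at 100 °C): 38.5 × 2260.0 = 87010 J
q3 (heat steam 100.0→115.0 °C): 38.5 × 2.06 × 15.0 = 1190 J
Total: 2938 + 87010 + 1190 = 91138 J = 91.1 kJ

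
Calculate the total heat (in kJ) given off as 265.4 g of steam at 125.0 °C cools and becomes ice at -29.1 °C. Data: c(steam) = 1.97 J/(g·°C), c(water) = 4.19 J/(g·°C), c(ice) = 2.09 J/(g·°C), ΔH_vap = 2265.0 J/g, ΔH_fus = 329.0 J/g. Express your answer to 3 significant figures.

q = 829 kJ

q1 (cool steam 125.0→100 °C): 265.4 × 1.97 × 25.0 = 13071 J
q2 (condense at 100 °C): 265.4 × 2265.0 = 601131 J
q3 (cool water 100→0 °C): 265.4 × 4.19 × 100.0 = 111203 J
q4 (freeze at 0 °C): 265.4 × 329.0 = 87317 J
q5 (cool ice 0→-29.1 °C): 265.4 × 2.09 × 29.1 = 16141 J
Total: 13071 + 601131 + 111203 + 87317 + 16141 = 828863 J = 829 kJ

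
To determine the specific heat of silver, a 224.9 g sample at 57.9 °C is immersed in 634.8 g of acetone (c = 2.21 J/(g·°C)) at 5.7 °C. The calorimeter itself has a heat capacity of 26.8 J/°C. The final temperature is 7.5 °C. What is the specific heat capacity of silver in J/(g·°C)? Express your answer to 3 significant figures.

c = 0.227 J/(g·°C)

q_gained = (634.8 × 2.21 + 26.8) × (7.5 − 5.7) = 2573 J
q_lost = 224.9 × c × (57.9 − 7.5) = 11334.96 c
Set equal: c = 2573 / 11334.96 = 0.227 J/(g·°C)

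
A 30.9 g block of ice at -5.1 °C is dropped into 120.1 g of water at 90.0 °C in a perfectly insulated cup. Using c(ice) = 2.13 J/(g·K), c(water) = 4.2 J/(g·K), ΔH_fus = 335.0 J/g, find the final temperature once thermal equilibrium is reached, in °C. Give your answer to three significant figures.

Heat to bring ice to 0 °C and melt it: q₁ = 30.9×2.13×5.1 + 30.9×335.0 = 10687 J
Heat the water can supply cooling to 0 °C: 120.1×4.2×90.0 = 45397.8 J > q₁, so all ice melts.
Energy balance: 120.1×4.2×(90.0 − T) = 10687 + 30.9×4.2×(T − 0)
504.42(90.0 − T) = 10687 + 129.78 T
45397.8 − 10687 = 634.20 T
T = 34710.8 / 634.20 = 54.73 °C

T_f = 54.7 °C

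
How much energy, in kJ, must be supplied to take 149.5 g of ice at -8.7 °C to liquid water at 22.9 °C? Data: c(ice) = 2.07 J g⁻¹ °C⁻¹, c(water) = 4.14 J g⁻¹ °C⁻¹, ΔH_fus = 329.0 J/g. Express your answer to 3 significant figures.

q1 (heat ice -8.7→0.0 °C): 149.5 × 2.07 × 8.7 = 2692 J
q2 (melt at 0 °C): 149.5 × 329.0 = 49186 J
q3 (heat water 0.0→22.9 °C): 149.5 × 4.14 × 22.9 = 14173 J
Total: 2692 + 49186 + 14173 = 66051 J = 66.1 kJ

q = 66.1 kJ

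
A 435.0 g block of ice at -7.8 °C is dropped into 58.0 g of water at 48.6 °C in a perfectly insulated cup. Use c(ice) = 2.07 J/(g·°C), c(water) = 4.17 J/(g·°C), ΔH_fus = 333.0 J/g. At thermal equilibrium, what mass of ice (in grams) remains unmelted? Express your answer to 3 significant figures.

m_ice remaining = 421 g

Heat to warm all ice to 0 °C: 435.0×2.07×7.8 = 7023.5 J
Heat released by water cooling to 0 °C: 58.0×4.17×48.6 = 11754 J
11754 J < 7023.5 + 435.0×333.0 = 151878.5 J, so not all ice melts; final T = 0 °C.
Heat left for melting: 11754 − 7023.5 = 4730.5 J
Mass melted = 4730.5 / 333.0 = 14.21 g
Ice remaining = 435.0 − 14.21 = 420.79 g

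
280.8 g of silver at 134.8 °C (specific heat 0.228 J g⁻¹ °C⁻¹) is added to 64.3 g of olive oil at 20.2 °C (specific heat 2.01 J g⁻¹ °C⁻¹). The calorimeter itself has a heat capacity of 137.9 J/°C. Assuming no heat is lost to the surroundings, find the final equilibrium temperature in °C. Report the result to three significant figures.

Heat lost by silver = heat gained by olive oil + calorimeter.
(280.8)(0.228)(134.8 − T) = [(64.3)(2.01) + 137.9](T − 20.2)
64.0224 (134.8 − T) = 267.143 (T − 20.2)
8630.2 − 64.0224 T = 267.143 T − 5396.3
14026.5 = 331.1654 T
T = 42.35 °C

T_f = 42.4 °C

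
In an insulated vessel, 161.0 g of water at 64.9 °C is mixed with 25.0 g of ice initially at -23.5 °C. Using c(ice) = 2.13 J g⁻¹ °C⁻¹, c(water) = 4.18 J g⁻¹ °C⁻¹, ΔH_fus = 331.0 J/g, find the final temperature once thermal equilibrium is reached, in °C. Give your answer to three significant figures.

Heat to bring ice to 0 °C and melt it: q₁ = 25.0×2.13×23.5 + 25.0×331.0 = 9526.4 J
Heat the water can supply cooling to 0 °C: 161.0×4.18×64.9 = 43676.4 J > q₁, so all ice melts.
Energy balance: 161.0×4.18×(64.9 − T) = 9526.4 + 25.0×4.18×(T − 0)
672.98(64.9 − T) = 9526.4 + 104.5 T
43676.4 − 9526.4 = 777.48 T
T = 34150.0 / 777.48 = 43.92 °C

T_f = 43.9 °C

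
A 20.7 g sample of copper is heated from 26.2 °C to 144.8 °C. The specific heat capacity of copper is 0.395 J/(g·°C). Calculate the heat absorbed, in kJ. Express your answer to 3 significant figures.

q = m c ΔT = 20.7 × 0.395 × (144.8 − 26.2)
q = 20.7 × 0.395 × 118.6 = 969.7 J = 0.970 kJ

q = 0.970 kJ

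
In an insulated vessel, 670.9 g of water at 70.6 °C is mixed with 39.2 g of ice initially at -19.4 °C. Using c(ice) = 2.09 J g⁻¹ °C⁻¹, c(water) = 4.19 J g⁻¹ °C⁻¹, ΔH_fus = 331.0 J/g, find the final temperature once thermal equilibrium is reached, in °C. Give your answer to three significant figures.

Heat to bring ice to 0 °C and melt it: q₁ = 39.2×2.09×19.4 + 39.2×331.0 = 14565 J
Heat the water can supply cooling to 0 °C: 670.9×4.19×70.6 = 198462 J > q₁, so all ice melts.
Energy balance: 670.9×4.19×(70.6 − T) = 14565 + 39.2×4.19×(T − 0)
2811.071(70.6 − T) = 14565 + 164.248 T
198462 − 14565 = 2975.319 T
T = 183897 / 2975.319 = 61.81 °C

T_f = 61.8 °C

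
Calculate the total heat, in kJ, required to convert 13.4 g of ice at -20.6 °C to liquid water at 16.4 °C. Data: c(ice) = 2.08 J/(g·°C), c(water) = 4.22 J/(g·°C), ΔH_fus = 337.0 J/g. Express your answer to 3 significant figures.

q1 (heat ice -20.6→0.0 °C): 13.4 × 2.08 × 20.6 = 574 J
q2 (melt at 0 °C): 13.4 × 337.0 = 4516 J
q3 (heat water 0.0→16.4 °C): 13.4 × 4.22 × 16.4 = 927 J
Total: 574 + 4516 + 927 = 6017 J = 6.02 kJ

q = 6.02 kJ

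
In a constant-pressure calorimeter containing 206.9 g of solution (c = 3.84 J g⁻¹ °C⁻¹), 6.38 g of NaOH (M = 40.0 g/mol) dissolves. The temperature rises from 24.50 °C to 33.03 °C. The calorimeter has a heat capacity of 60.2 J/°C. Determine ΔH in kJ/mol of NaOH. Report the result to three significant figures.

|ΔT| = |33.03 − 24.50| = 8.53 °C
|q_surr| = (206.9 × 3.84 + 60.2) × 8.53 = 854.696 × 8.53 = 7291 J
n(NaOH) = 6.38 / 40.0 = 0.1595 mol
Temperature rose, so q_rxn = −|q_surr| = -7.291 kJ
ΔH = q_rxn / n = -45.71 kJ/mol

ΔH = -45.7 kJ/mol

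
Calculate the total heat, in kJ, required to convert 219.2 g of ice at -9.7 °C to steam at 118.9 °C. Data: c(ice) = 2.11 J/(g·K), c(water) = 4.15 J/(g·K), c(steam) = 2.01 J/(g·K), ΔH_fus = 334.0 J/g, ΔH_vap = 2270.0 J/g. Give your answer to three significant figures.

q = 675 kJ

q1 (heat ice -9.7→0.0 °C): 219.2 × 2.11 × 9.7 = 4486 J
q2 (melt at 0 °C): 219.2 × 334.0 = 73213 J
q3 (heat water 0.0→100.0 °C): 219.2 × 4.15 × 100.0 = 90968 J
q4 (vaporize at 100 °C): 219.2 × 2270.0 = 497584 J
q5 (heat steam 100.0→118.9 °C): 219.2 × 2.01 × 18.9 = 8327 J
Total: 4486 + 73213 + 90968 + 497584 + 8327 = 674578 J = 675 kJ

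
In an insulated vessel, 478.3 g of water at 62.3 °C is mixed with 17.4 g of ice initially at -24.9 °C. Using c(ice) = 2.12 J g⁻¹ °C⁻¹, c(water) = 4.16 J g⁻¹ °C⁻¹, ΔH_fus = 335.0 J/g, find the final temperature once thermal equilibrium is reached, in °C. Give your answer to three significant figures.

T_f = 56.8 °C

Heat to bring ice to 0 °C and melt it: q₁ = 17.4×2.12×24.9 + 17.4×335.0 = 6747.5 J
Heat the water can supply cooling to 0 °C: 478.3×4.16×62.3 = 123960 J > q₁, so all ice melts.
Energy balance: 478.3×4.16×(62.3 − T) = 6747.5 + 17.4×4.16×(T − 0)
1989.728(62.3 − T) = 6747.5 + 72.384 T
123960 − 6747.5 = 2062.112 T
T = 117212.5 / 2062.112 = 56.84 °C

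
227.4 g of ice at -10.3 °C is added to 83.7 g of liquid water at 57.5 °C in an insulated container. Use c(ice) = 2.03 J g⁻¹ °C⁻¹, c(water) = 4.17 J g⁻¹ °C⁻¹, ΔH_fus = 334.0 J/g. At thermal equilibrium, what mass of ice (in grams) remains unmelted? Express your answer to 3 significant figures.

Heat to warm all ice to 0 °C: 227.4×2.03×10.3 = 4754.7 J
Heat released by water cooling to 0 °C: 83.7×4.17×57.5 = 20069 J
20069 J < 4754.7 + 227.4×334.0 = 80706.3 J, so not all ice melts; final T = 0 °C.
Heat left for melting: 20069 − 4754.7 = 15314.3 J
Mass melted = 15314.3 / 334.0 = 45.85 g
Ice remaining = 227.4 − 45.85 = 181.55 g

m_ice remaining = 182 g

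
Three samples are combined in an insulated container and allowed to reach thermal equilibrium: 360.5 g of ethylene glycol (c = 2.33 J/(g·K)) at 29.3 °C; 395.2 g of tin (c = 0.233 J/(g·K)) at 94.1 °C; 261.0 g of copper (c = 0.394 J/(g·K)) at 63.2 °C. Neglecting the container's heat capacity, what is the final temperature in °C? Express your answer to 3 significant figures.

Σ mᵢcᵢ(T − Tᵢ) = 0  ⇒  T = Σ mᵢcᵢTᵢ / Σ mᵢcᵢ
Σ mᵢcᵢ = 360.5×2.33 + 395.2×0.233 + 261.0×0.394 = 1034.8806
Σ mᵢcᵢTᵢ = 839.965×29.3 + 92.0816×94.1 + 102.834×63.2 = 39775
T = 39775 / 1034.8806 = 38.43 °C

T_f = 38.4 °C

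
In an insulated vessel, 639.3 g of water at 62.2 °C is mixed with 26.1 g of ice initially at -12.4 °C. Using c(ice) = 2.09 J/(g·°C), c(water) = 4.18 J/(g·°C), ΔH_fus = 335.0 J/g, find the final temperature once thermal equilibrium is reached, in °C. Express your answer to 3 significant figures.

Heat to bring ice to 0 °C and melt it: q₁ = 26.1×2.09×12.4 + 26.1×335.0 = 9419.9 J
Heat the water can supply cooling to 0 °C: 639.3×4.18×62.2 = 166215 J > q₁, so all ice melts.
Energy balance: 639.3×4.18×(62.2 − T) = 9419.9 + 26.1×4.18×(T − 0)
2672.274(62.2 − T) = 9419.9 + 109.098 T
166215 − 9419.9 = 2781.372 T
T = 156795.1 / 2781.372 = 56.37 °C

T_f = 56.4 °C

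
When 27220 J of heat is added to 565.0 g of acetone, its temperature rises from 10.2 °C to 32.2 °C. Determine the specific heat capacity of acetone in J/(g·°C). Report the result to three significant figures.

c = q / (m ΔT) = 27220 / (565.0 × 22.0)
c = 27220 / 12430 = 2.19 J/(g·°C)

c = 2.19 J/(g·°C)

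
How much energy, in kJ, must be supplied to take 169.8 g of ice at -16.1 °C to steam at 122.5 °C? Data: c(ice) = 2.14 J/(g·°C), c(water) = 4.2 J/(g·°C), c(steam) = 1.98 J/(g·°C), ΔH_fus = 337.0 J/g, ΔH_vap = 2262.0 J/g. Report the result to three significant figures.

q = 526 kJ

q1 (heat ice -16.1→0.0 °C): 169.8 × 2.14 × 16.1 = 5850 J
q2 (melt at 0 °C): 169.8 × 337.0 = 57223 J
q3 (heat water 0.0→100.0 °C): 169.8 × 4.2 × 100.0 = 71316 J
q4 (vaporize at 100 °C): 169.8 × 2262.0 = 384088 J
q5 (heat steam 100.0→122.5 °C): 169.8 × 1.98 × 22.5 = 7565 J
Total: 5850 + 57223 + 71316 + 384088 + 7565 = 526042 J = 526 kJ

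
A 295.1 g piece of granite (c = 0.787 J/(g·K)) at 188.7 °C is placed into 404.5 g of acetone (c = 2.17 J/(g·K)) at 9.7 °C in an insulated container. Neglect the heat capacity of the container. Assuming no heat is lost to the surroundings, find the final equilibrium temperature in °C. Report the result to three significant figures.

Heat lost by granite = heat gained by acetone.
(295.1)(0.787)(188.7 − T) = (404.5)(2.17)(T − 9.7)
232.2437 (188.7 − T) = 877.765 (T − 9.7)
43824 − 232.2437 T = 877.765 T − 8514.3
52338.3 = 1110.0087 T
T = 47.15 °C

T_f = 47.2 °C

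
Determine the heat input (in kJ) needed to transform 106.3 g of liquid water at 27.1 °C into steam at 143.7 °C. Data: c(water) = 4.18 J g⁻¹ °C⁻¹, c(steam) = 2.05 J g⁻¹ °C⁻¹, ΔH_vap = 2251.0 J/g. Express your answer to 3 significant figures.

q1 (heat water 27.1→100.0 °C): 106.3 × 4.18 × 72.9 = 32392 J
q2 (vaporize at 100 °C): 106.3 × 2251.0 = 239281 J
q3 (heat steam 100.0→143.7 °C): 106.3 × 2.05 × 43.7 = 9523 J
Total: 32392 + 239281 + 9523 = 281196 J = 281 kJ

q = 281 kJ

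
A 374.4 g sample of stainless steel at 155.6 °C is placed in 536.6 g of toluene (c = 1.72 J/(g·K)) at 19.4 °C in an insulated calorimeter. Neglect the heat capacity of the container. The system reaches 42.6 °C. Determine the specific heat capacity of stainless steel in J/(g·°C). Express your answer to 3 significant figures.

c = 0.506 J/(g·°C)

q_gained = (536.6 × 1.72) × (42.6 − 19.4) = 21410 J
q_lost = 374.4 × c × (155.6 − 42.6) = 42307.2 c
Set equal: c = 21410 / 42307.2 = 0.506 J/(g·°C)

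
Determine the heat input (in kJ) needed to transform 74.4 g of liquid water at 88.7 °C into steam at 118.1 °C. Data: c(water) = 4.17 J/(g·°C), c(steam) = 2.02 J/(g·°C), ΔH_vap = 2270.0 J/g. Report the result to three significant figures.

q1 (heat water 88.7→100.0 °C): 74.4 × 4.17 × 11.3 = 3506 J
q2 (vaporize at 100 °C): 74.4 × 2270.0 = 168888 J
q3 (heat steam 100.0→118.1 °C): 74.4 × 2.02 × 18.1 = 2720 J
Total: 3506 + 168888 + 2720 = 175114 J = 175 kJ

q = 175 kJ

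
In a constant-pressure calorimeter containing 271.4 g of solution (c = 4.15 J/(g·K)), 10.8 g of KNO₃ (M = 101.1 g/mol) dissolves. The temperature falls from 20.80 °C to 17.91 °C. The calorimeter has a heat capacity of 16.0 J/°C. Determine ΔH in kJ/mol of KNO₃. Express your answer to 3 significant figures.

|ΔT| = |17.91 − 20.80| = 2.89 °C
|q_surr| = (271.4 × 4.15 + 16.0) × 2.89 = 1142.31 × 2.89 = 3301 J
n(KNO₃) = 10.8 / 101.1 = 0.1068 mol
Temperature fell, so q_rxn = +|q_surr| = 3.301 kJ
ΔH = q_rxn / n = 30.91 kJ/mol

ΔH = 30.9 kJ/mol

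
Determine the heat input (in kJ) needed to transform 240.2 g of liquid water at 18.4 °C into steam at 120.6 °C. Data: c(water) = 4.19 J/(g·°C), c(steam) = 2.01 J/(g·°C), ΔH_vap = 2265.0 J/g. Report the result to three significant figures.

q1 (heat water 18.4→100.0 °C): 240.2 × 4.19 × 81.6 = 82125 J
q2 (vaporize at 100 °C): 240.2 × 2265.0 = 544053 J
q3 (heat steam 100.0→120.6 °C): 240.2 × 2.01 × 20.6 = 9946 J
Total: 82125 + 544053 + 9946 = 636124 J = 636 kJ

q = 636 kJ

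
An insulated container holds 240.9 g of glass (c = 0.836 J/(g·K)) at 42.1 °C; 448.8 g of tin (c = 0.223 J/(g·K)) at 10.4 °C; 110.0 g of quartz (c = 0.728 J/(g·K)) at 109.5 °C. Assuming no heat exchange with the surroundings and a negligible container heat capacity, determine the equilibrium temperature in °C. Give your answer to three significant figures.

Σ mᵢcᵢ(T − Tᵢ) = 0  ⇒  T = Σ mᵢcᵢTᵢ / Σ mᵢcᵢ
Σ mᵢcᵢ = 240.9×0.836 + 448.8×0.223 + 110.0×0.728 = 381.5548
Σ mᵢcᵢTᵢ = 201.3924×42.1 + 100.0824×10.4 + 80.08×109.5 = 18288
T = 18288 / 381.5548 = 47.93 °C

T_f = 47.9 °C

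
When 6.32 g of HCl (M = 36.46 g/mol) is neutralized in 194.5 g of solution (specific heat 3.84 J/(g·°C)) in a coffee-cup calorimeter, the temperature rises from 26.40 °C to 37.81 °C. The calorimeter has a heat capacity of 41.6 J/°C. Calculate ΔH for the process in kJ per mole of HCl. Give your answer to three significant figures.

|ΔT| = |37.81 − 26.40| = 11.41 °C
|q_surr| = (194.5 × 3.84 + 41.6) × 11.41 = 788.48 × 11.41 = 8997 J
n(HCl) = 6.32 / 36.46 = 0.1733 mol
Temperature rose, so q_rxn = −|q_surr| = -8.997 kJ
ΔH = q_rxn / n = -51.92 kJ/mol

ΔH = -51.9 kJ/mol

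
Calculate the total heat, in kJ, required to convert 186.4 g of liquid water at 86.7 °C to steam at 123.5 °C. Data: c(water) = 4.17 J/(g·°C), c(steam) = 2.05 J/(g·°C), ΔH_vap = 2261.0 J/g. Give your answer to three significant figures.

q1 (heat water 86.7→100.0 °C): 186.4 × 4.17 × 13.3 = 10338 J
q2 (vaporize at 100 °C): 186.4 × 2261.0 = 421450 J
q3 (heat steam 100.0→123.5 °C): 186.4 × 2.05 × 23.5 = 8980 J
Total: 10338 + 421450 + 8980 = 440768 J = 441 kJ

q = 441 kJ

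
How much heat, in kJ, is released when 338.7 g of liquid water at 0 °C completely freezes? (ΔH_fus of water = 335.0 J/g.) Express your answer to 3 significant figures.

q = m × ΔH_fus = 338.7 × 335.0 = 113460 J = 113 kJ

q = 113 kJ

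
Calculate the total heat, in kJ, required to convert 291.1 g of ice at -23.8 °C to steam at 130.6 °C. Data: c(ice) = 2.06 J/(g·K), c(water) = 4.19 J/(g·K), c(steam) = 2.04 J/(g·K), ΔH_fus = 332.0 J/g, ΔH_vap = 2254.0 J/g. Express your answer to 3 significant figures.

q = 907 kJ

q1 (heat ice -23.8→0.0 °C): 291.1 × 2.06 × 23.8 = 14272 J
q2 (melt at 0 °C): 291.1 × 332.0 = 96645 J
q3 (heat water 0.0→100.0 °C): 291.1 × 4.19 × 100.0 = 121971 J
q4 (vaporize at 100 °C): 291.1 × 2254.0 = 656139 J
q5 (heat steam 100.0→130.6 °C): 291.1 × 2.04 × 30.6 = 18172 J
Total: 14272 + 96645 + 121971 + 656139 + 18172 = 907199 J = 907 kJ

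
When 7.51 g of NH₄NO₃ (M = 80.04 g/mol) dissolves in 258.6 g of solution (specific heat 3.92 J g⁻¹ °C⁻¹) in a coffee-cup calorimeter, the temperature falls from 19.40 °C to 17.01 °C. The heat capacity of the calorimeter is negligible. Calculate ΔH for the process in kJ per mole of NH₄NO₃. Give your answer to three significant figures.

|ΔT| = |17.01 − 19.40| = 2.39 °C
|q_surr| = (258.6 × 3.92) × 2.39 = 1013.712 × 2.39 = 2423 J
n(NH₄NO₃) = 7.51 / 80.04 = 0.09383 mol
Temperature fell, so q_rxn = +|q_surr| = 2.423 kJ
ΔH = q_rxn / n = 25.82 kJ/mol

ΔH = 25.8 kJ/mol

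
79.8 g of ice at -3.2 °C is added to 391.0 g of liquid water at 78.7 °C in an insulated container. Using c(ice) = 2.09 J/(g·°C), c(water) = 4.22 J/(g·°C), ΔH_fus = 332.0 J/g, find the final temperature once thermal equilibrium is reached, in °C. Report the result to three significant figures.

Heat to bring ice to 0 °C and melt it: q₁ = 79.8×2.09×3.2 + 79.8×332.0 = 27027 J
Heat the water can supply cooling to 0 °C: 391.0×4.22×78.7 = 129857 J > q₁, so all ice melts.
Energy balance: 391.0×4.22×(78.7 − T) = 27027 + 79.8×4.22×(T − 0)
1650.02(78.7 − T) = 27027 + 336.756 T
129857 − 27027 = 1986.776 T
T = 102830 / 1986.776 = 51.76 °C

T_f = 51.8 °C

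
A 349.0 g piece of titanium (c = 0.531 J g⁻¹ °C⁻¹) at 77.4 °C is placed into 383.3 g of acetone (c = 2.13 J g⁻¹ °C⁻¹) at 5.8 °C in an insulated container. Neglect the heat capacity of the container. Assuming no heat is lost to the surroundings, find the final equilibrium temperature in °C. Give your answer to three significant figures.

T_f = 19.0 °C

Heat lost by titanium = heat gained by acetone.
(349.0)(0.531)(77.4 − T) = (383.3)(2.13)(T − 5.8)
185.319 (77.4 − T) = 816.429 (T − 5.8)
14344 − 185.319 T = 816.429 T − 4735.3
19079.3 = 1001.748 T
T = 19.046 °C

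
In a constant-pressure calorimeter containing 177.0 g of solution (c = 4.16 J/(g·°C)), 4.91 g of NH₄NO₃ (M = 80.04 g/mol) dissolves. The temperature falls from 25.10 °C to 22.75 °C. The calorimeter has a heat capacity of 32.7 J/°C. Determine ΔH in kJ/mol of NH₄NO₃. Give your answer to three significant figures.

ΔH = 29.5 kJ/mol

|ΔT| = |22.75 − 25.10| = 2.35 °C
|q_surr| = (177.0 × 4.16 + 32.7) × 2.35 = 769.02 × 2.35 = 1807 J
n(NH₄NO₃) = 4.91 / 80.04 = 0.06134 mol
Temperature fell, so q_rxn = +|q_surr| = 1.807 kJ
ΔH = q_rxn / n = 29.46 kJ/mol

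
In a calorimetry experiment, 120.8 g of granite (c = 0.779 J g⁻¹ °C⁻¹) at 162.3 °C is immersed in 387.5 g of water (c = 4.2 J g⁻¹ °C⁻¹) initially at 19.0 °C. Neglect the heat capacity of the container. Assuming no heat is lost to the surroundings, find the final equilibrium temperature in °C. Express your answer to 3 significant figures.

T_f = 26.8 °C

Heat lost by granite = heat gained by water.
(120.8)(0.779)(162.3 − T) = (387.5)(4.2)(T − 19.0)
94.1032 (162.3 − T) = 1627.5 (T − 19.0)
15273 − 94.1032 T = 1627.5 T − 30923
46196 = 1721.6032 T
T = 26.83 °C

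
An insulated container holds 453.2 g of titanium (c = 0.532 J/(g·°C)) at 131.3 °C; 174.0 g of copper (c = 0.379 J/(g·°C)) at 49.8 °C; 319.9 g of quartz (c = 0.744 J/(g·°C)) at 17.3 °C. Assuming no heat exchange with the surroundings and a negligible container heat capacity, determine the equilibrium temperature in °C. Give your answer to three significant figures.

T_f = 71.7 °C

Σ mᵢcᵢ(T − Tᵢ) = 0  ⇒  T = Σ mᵢcᵢTᵢ / Σ mᵢcᵢ
Σ mᵢcᵢ = 453.2×0.532 + 174.0×0.379 + 319.9×0.744 = 545.0540
Σ mᵢcᵢTᵢ = 241.1024×131.3 + 65.946×49.8 + 238.0056×17.3 = 39058
T = 39058 / 545.0540 = 71.66 °C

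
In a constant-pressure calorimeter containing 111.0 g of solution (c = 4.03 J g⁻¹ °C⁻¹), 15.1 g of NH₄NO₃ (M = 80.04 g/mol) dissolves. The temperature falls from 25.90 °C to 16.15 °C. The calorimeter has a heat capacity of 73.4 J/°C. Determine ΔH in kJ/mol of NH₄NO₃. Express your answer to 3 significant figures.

ΔH = 26.9 kJ/mol

|ΔT| = |16.15 − 25.90| = 9.75 °C
|q_surr| = (111.0 × 4.03 + 73.4) × 9.75 = 520.73 × 9.75 = 5077 J
n(NH₄NO₃) = 15.1 / 80.04 = 0.1887 mol
Temperature fell, so q_rxn = +|q_surr| = 5.077 kJ
ΔH = q_rxn / n = 26.91 kJ/mol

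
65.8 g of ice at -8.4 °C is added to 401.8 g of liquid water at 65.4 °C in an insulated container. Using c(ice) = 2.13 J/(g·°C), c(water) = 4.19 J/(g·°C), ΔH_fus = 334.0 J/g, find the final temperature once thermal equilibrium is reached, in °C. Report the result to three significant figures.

Heat to bring ice to 0 °C and melt it: q₁ = 65.8×2.13×8.4 + 65.8×334.0 = 23154 J
Heat the water can supply cooling to 0 °C: 401.8×4.19×65.4 = 110104 J > q₁, so all ice melts.
Energy balance: 401.8×4.19×(65.4 − T) = 23154 + 65.8×4.19×(T − 0)
1683.542(65.4 − T) = 23154 + 275.702 T
110104 − 23154 = 1959.244 T
T = 86950 / 1959.244 = 44.38 °C

T_f = 44.4 °C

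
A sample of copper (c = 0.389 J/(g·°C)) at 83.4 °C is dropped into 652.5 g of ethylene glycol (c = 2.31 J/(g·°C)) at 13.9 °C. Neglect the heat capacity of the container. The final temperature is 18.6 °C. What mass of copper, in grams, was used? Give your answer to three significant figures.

q_gained = (652.5 × 2.31) × (18.6 − 13.9) = 7084 J
q_lost = m × 0.389 × (83.4 − 18.6) = 25.2072 m
m = 7084 / 25.2072 = 281 g

m = 281 g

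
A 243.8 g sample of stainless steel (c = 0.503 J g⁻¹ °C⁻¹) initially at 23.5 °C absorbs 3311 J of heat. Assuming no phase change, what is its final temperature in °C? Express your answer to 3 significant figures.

T_f = 50.5 °C

ΔT = q / (m c) = 3311 / (243.8 × 0.503) = 27.00 °C
T_f = 23.5 + 27.00 = 50.50 °C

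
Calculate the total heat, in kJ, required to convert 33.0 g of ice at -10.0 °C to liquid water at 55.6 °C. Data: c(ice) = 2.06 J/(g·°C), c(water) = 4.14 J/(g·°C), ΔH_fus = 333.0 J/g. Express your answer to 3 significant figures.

q1 (heat ice -10.0→0.0 °C): 33.0 × 2.06 × 10.0 = 680 J
q2 (melt at 0 °C): 33.0 × 333.0 = 10989 J
q3 (heat water 0.0→55.6 °C): 33.0 × 4.14 × 55.6 = 7596 J
Total: 680 + 10989 + 7596 = 19265 J = 19.3 kJ

q = 19.3 kJ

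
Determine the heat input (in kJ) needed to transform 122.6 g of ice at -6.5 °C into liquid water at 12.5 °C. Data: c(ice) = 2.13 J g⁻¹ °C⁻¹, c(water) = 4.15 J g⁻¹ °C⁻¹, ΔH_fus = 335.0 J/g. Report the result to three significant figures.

q1 (heat ice -6.5→0.0 °C): 122.6 × 2.13 × 6.5 = 1697 J
q2 (melt at 0 °C): 122.6 × 335.0 = 41071 J
q3 (heat water 0.0→12.5 °C): 122.6 × 4.15 × 12.5 = 6360 J
Total: 1697 + 41071 + 6360 = 49128 J = 49.1 kJ

q = 49.1 kJ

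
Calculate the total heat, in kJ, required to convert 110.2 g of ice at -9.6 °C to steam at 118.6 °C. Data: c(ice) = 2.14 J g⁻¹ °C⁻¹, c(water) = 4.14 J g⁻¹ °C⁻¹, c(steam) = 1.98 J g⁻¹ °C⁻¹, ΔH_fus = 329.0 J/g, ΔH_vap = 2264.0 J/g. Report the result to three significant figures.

q = 338 kJ

q1 (heat ice -9.6→0.0 °C): 110.2 × 2.14 × 9.6 = 2264 J
q2 (melt at 0 °C): 110.2 × 329.0 = 36256 J
q3 (heat water 0.0→100.0 °C): 110.2 × 4.14 × 100.0 = 45623 J
q4 (vaporize at 100 °C): 110.2 × 2264.0 = 249493 J
q5 (heat steam 100.0→118.6 °C): 110.2 × 1.98 × 18.6 = 4058 J
Total: 2264 + 36256 + 45623 + 249493 + 4058 = 337694 J = 338 kJ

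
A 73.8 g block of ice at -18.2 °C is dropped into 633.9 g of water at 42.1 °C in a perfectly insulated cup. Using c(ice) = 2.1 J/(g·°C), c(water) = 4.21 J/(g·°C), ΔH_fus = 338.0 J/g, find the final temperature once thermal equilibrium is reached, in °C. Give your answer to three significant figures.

T_f = 28.4 °C

Heat to bring ice to 0 °C and melt it: q₁ = 73.8×2.1×18.2 + 73.8×338.0 = 27765 J
Heat the water can supply cooling to 0 °C: 633.9×4.21×42.1 = 112353 J > q₁, so all ice melts.
Energy balance: 633.9×4.21×(42.1 − T) = 27765 + 73.8×4.21×(T − 0)
2668.719(42.1 − T) = 27765 + 310.698 T
112353 − 27765 = 2979.417 T
T = 84588 / 2979.417 = 28.39 °C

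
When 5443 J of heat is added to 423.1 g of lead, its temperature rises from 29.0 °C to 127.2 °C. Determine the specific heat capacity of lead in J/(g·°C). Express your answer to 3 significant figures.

c = 0.131 J/(g·°C)

c = q / (m ΔT) = 5443 / (423.1 × 98.2)
c = 5443 / 41548.42 = 0.131 J/(g·°C)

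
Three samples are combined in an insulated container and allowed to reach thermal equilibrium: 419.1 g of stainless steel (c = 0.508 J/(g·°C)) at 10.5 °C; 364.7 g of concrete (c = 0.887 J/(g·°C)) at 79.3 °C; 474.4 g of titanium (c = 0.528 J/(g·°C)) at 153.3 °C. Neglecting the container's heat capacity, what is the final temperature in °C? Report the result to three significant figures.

T_f = 84.2 °C

Σ mᵢcᵢ(T − Tᵢ) = 0  ⇒  T = Σ mᵢcᵢTᵢ / Σ mᵢcᵢ
Σ mᵢcᵢ = 419.1×0.508 + 364.7×0.887 + 474.4×0.528 = 786.8749
Σ mᵢcᵢTᵢ = 212.9028×10.5 + 323.4889×79.3 + 250.4832×153.3 = 66287
T = 66287 / 786.8749 = 84.24 °C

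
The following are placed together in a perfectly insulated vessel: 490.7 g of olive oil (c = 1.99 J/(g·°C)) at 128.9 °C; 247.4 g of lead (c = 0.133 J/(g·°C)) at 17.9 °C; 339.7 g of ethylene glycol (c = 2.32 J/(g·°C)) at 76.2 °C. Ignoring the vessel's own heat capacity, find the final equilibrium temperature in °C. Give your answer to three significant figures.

Σ mᵢcᵢ(T − Tᵢ) = 0  ⇒  T = Σ mᵢcᵢTᵢ / Σ mᵢcᵢ
Σ mᵢcᵢ = 490.7×1.99 + 247.4×0.133 + 339.7×2.32 = 1797.5012
Σ mᵢcᵢTᵢ = 976.493×128.9 + 32.9042×17.9 + 788.104×76.2 = 186510
T = 186510 / 1797.5012 = 103.8 °C

T_f = 104 °C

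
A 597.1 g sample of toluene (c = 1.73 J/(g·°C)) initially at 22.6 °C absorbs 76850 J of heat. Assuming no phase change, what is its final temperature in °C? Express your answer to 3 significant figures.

ΔT = q / (m c) = 76850 / (597.1 × 1.73) = 74.40 °C
T_f = 22.6 + 74.40 = 97.00 °C

T_f = 97.0 °C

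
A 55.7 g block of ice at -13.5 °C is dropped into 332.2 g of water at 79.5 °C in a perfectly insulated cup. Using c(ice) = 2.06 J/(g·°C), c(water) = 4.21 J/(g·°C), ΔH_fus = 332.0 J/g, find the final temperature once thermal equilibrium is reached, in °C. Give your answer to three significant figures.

T_f = 55.8 °C

Heat to bring ice to 0 °C and melt it: q₁ = 55.7×2.06×13.5 + 55.7×332.0 = 20041 J
Heat the water can supply cooling to 0 °C: 332.2×4.21×79.5 = 111186 J > q₁, so all ice melts.
Energy balance: 332.2×4.21×(79.5 − T) = 20041 + 55.7×4.21×(T − 0)
1398.562(79.5 − T) = 20041 + 234.497 T
111186 − 20041 = 1633.059 T
T = 91145 / 1633.059 = 55.81 °C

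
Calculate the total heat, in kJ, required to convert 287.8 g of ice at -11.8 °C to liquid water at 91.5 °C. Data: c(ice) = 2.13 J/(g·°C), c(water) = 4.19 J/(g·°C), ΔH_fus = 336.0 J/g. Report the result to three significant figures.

q1 (heat ice -11.8→0.0 °C): 287.8 × 2.13 × 11.8 = 7234 J
q2 (melt at 0 °C): 287.8 × 336.0 = 96701 J
q3 (heat water 0.0→91.5 °C): 287.8 × 4.19 × 91.5 = 110338 J
Total: 7234 + 96701 + 110338 = 214273 J = 214 kJ

q = 214 kJ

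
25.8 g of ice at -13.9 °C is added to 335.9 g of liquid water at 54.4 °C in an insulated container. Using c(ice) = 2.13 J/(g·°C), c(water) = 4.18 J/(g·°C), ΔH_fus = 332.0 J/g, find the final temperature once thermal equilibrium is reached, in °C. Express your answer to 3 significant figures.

T_f = 44.3 °C

Heat to bring ice to 0 °C and melt it: q₁ = 25.8×2.13×13.9 + 25.8×332.0 = 9329.5 J
Heat the water can supply cooling to 0 °C: 335.9×4.18×54.4 = 76381.0 J > q₁, so all ice melts.
Energy balance: 335.9×4.18×(54.4 − T) = 9329.5 + 25.8×4.18×(T − 0)
1404.062(54.4 − T) = 9329.5 + 107.844 T
76381.0 − 9329.5 = 1511.906 T
T = 67051.5 / 1511.906 = 44.349 °C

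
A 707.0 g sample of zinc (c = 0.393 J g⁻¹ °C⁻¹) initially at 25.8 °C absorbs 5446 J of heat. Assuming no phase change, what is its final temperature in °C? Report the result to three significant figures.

ΔT = q / (m c) = 5446 / (707.0 × 0.393) = 19.60 °C
T_f = 25.8 + 19.60 = 45.40 °C

T_f = 45.4 °C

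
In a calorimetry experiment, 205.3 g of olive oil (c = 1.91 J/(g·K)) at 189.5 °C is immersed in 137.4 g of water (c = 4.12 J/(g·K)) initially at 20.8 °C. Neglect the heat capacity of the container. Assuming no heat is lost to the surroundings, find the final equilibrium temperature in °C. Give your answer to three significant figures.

T_f = 89.8 °C

Heat lost by olive oil = heat gained by water.
(205.3)(1.91)(189.5 − T) = (137.4)(4.12)(T − 20.8)
392.123 (189.5 − T) = 566.088 (T − 20.8)
74307 − 392.123 T = 566.088 T − 11775
86082 = 958.211 T
T = 89.84 °C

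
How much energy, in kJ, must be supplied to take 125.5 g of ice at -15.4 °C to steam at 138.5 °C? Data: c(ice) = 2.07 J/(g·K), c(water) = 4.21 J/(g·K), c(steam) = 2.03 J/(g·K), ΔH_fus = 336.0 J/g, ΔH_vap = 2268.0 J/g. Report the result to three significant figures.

q = 393 kJ

q1 (heat ice -15.4→0.0 °C): 125.5 × 2.07 × 15.4 = 4001 J
q2 (melt at 0 °C): 125.5 × 336.0 = 42168 J
q3 (heat water 0.0→100.0 °C): 125.5 × 4.21 × 100.0 = 52836 J
q4 (vaporize at 100 °C): 125.5 × 2268.0 = 284634 J
q5 (heat steam 100.0→138.5 °C): 125.5 × 2.03 × 38.5 = 9808 J
Total: 4001 + 42168 + 52836 + 284634 + 9808 = 393447 J = 393 kJ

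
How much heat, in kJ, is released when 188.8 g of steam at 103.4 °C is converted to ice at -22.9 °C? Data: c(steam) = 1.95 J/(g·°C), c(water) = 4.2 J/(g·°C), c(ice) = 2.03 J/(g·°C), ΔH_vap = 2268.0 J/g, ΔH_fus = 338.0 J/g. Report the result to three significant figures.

q = 581 kJ

q1 (cool steam 103.4→100 °C): 188.8 × 1.95 × 3.4 = 1252 J
q2 (condense at 100 °C): 188.8 × 2268.0 = 428198 J
q3 (cool water 100→0 °C): 188.8 × 4.2 × 100.0 = 79296 J
q4 (freeze at 0 °C): 188.8 × 338.0 = 63814 J
q5 (cool ice 0→-22.9 °C): 188.8 × 2.03 × 22.9 = 8777 J
Total: 1252 + 428198 + 79296 + 63814 + 8777 = 581337 J = 581 kJ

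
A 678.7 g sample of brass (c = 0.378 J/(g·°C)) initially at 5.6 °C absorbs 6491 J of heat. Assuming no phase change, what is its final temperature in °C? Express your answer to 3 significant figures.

T_f = 30.9 °C

ΔT = q / (m c) = 6491 / (678.7 × 0.378) = 25.30 °C
T_f = 5.6 + 25.30 = 30.90 °C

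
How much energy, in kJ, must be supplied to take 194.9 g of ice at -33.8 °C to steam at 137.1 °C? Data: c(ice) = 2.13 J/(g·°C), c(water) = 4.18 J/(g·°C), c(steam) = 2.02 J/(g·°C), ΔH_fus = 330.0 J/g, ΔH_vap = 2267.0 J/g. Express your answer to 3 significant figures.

q = 616 kJ

q1 (heat ice -33.8→0.0 °C): 194.9 × 2.13 × 33.8 = 14032 J
q2 (melt at 0 °C): 194.9 × 330.0 = 64317 J
q3 (heat water 0.0→100.0 °C): 194.9 × 4.18 × 100.0 = 81468 J
q4 (vaporize at 100 °C): 194.9 × 2267.0 = 441838 J
q5 (heat steam 100.0→137.1 °C): 194.9 × 2.02 × 37.1 = 14606 J
Total: 14032 + 64317 + 81468 + 441838 + 14606 = 616261 J = 616 kJ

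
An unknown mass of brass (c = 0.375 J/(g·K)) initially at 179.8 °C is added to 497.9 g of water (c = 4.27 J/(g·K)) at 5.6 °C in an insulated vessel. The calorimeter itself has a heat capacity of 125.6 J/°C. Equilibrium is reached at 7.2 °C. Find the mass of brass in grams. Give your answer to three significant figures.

q_gained = (497.9 × 4.27 + 125.6) × (7.2 − 5.6) = 3603 J
q_lost = m × 0.375 × (179.8 − 7.2) = 64.725 m
m = 3603 / 64.725 = 55.7 g

m = 55.7 g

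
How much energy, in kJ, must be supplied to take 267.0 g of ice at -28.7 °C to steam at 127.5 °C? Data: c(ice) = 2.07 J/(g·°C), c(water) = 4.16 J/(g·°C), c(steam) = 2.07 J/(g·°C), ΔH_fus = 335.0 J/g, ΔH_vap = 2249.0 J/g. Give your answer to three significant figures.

q = 832 kJ

q1 (heat ice -28.7→0.0 °C): 267.0 × 2.07 × 28.7 = 15862 J
q2 (melt at 0 °C): 267.0 × 335.0 = 89445 J
q3 (heat water 0.0→100.0 °C): 267.0 × 4.16 × 100.0 = 111072 J
q4 (vaporize at 100 °C): 267.0 × 2249.0 = 600483 J
q5 (heat steam 100.0→127.5 °C): 267.0 × 2.07 × 27.5 = 15199 J
Total: 15862 + 89445 + 111072 + 600483 + 15199 = 832061 J = 832 kJ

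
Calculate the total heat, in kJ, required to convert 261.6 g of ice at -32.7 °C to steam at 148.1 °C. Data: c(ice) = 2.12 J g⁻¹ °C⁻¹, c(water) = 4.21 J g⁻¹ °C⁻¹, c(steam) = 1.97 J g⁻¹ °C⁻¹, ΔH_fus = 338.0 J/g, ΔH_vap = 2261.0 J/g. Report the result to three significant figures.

q1 (heat ice -32.7→0.0 °C): 261.6 × 2.12 × 32.7 = 18135 J
q2 (melt at 0 °C): 261.6 × 338.0 = 88421 J
q3 (heat water 0.0→100.0 °C): 261.6 × 4.21 × 100.0 = 110134 J
q4 (vaporize at 100 °C): 261.6 × 2261.0 = 591478 J
q5 (heat steam 100.0→148.1 °C): 261.6 × 1.97 × 48.1 = 24788 J
Total: 18135 + 88421 + 110134 + 591478 + 24788 = 832956 J = 833 kJ

q = 833 kJ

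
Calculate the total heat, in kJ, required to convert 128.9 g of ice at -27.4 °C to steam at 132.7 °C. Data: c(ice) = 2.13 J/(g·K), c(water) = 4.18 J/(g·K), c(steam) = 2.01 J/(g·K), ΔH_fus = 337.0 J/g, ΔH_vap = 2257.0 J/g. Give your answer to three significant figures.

q = 404 kJ

q1 (heat ice -27.4→0.0 °C): 128.9 × 2.13 × 27.4 = 7523 J
q2 (melt at 0 °C): 128.9 × 337.0 = 43439 J
q3 (heat water 0.0→100.0 °C): 128.9 × 4.18 × 100.0 = 53880 J
q4 (vaporize at 100 °C): 128.9 × 2257.0 = 290927 J
q5 (heat steam 100.0→132.7 °C): 128.9 × 2.01 × 32.7 = 8472 J
Total: 7523 + 43439 + 53880 + 290927 + 8472 = 404241 J = 404 kJ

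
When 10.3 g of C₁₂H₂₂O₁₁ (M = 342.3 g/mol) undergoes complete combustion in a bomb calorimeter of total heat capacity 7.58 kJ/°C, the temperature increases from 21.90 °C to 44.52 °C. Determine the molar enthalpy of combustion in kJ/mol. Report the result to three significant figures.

ΔH = -5700 kJ/mol

ΔT = 44.52 − 21.90 = 22.62 °C
q_cal = C_cal × ΔT = 7.58 × 22.62 = 171.4596 kJ
n = 10.3 / 342.3 = 0.03009 mol
q_rxn = −q_cal = -171.4596 kJ
ΔH = -171.4596 / 0.03009 = -5698 kJ/mol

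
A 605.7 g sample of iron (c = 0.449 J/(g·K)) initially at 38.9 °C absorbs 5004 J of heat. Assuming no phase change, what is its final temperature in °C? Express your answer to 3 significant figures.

T_f = 57.3 °C

ΔT = q / (m c) = 5004 / (605.7 × 0.449) = 18.40 °C
T_f = 38.9 + 18.40 = 57.30 °C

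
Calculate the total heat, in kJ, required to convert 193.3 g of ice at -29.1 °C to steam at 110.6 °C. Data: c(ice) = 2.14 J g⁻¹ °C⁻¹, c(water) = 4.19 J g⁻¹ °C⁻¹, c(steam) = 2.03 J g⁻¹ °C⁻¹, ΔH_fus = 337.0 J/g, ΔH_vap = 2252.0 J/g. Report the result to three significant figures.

q1 (heat ice -29.1→0.0 °C): 193.3 × 2.14 × 29.1 = 12038 J
q2 (melt at 0 °C): 193.3 × 337.0 = 65142 J
q3 (heat water 0.0→100.0 °C): 193.3 × 4.19 × 100.0 = 80993 J
q4 (vaporize at 100 °C): 193.3 × 2252.0 = 435312 J
q5 (heat steam 100.0→110.6 °C): 193.3 × 2.03 × 10.6 = 4159 J
Total: 12038 + 65142 + 80993 + 435312 + 4159 = 597644 J = 598 kJ

q = 598 kJ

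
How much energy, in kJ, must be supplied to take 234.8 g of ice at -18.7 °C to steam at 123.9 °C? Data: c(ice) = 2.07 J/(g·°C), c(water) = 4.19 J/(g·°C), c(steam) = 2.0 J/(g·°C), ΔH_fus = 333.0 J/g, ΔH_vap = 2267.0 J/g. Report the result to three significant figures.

q1 (heat ice -18.7→0.0 °C): 234.8 × 2.07 × 18.7 = 9089 J
q2 (melt at 0 °C): 234.8 × 333.0 = 78188 J
q3 (heat water 0.0→100.0 °C): 234.8 × 4.19 × 100.0 = 98381 J
q4 (vaporize at 100 °C): 234.8 × 2267.0 = 532292 J
q5 (heat steam 100.0→123.9 °C): 234.8 × 2.0 × 23.9 = 11223 J
Total: 9089 + 78188 + 98381 + 532292 + 11223 = 729173 J = 729 kJ

q = 729 kJ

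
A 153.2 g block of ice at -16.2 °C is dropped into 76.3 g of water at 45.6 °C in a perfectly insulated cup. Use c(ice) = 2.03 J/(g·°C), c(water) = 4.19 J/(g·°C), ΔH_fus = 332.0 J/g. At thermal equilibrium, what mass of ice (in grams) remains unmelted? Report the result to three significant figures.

m_ice remaining = 124 g

Heat to warm all ice to 0 °C: 153.2×2.03×16.2 = 5038.1 J
Heat released by water cooling to 0 °C: 76.3×4.19×45.6 = 14578 J
14578 J < 5038.1 + 153.2×332.0 = 55900.5 J, so not all ice melts; final T = 0 °C.
Heat left for melting: 14578 − 5038.1 = 9539.9 J
Mass melted = 9539.9 / 332.0 = 28.73 g
Ice remaining = 153.2 − 28.73 = 124.47 g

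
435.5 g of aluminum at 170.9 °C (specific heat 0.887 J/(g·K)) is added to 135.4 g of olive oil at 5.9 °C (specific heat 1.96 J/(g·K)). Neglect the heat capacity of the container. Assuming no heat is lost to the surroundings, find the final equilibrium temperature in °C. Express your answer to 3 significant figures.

T_f = 104 °C

Heat lost by aluminum = heat gained by olive oil.
(435.5)(0.887)(170.9 − T) = (135.4)(1.96)(T − 5.9)
386.2885 (170.9 − T) = 265.384 (T − 5.9)
66017 − 386.2885 T = 265.384 T − 1565.8
67582.8 = 651.6725 T
T = 103.7 °C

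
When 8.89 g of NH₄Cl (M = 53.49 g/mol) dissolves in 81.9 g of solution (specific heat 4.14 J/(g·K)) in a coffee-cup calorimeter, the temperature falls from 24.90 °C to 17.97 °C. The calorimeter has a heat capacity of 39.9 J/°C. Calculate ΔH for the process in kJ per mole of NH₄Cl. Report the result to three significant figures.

ΔH = 15.8 kJ/mol

|ΔT| = |17.97 − 24.90| = 6.93 °C
|q_surr| = (81.9 × 4.14 + 39.9) × 6.93 = 378.966 × 6.93 = 2626 J
n(NH₄Cl) = 8.89 / 53.49 = 0.1662 mol
Temperature fell, so q_rxn = +|q_surr| = 2.626 kJ
ΔH = q_rxn / n = 15.80 kJ/mol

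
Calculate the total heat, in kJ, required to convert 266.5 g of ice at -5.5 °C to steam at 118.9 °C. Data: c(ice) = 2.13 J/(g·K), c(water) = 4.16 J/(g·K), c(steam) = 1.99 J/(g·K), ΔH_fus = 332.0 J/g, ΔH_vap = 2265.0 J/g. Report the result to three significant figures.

q = 816 kJ

q1 (heat ice -5.5→0.0 °C): 266.5 × 2.13 × 5.5 = 3122 J
q2 (melt at 0 °C): 266.5 × 332.0 = 88478 J
q3 (heat water 0.0→100.0 °C): 266.5 × 4.16 × 100.0 = 110864 J
q4 (vaporize at 100 °C): 266.5 × 2265.0 = 603623 J
q5 (heat steam 100.0→118.9 °C): 266.5 × 1.99 × 18.9 = 10023 J
Total: 3122 + 88478 + 110864 + 603623 + 10023 = 816110 J = 816 kJ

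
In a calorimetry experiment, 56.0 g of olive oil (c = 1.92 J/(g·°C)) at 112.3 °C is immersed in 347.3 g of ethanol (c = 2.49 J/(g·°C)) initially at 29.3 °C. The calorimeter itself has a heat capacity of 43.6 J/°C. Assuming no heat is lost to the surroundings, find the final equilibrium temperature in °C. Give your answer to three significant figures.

Heat lost by olive oil = heat gained by ethanol + calorimeter.
(56.0)(1.92)(112.3 − T) = [(347.3)(2.49) + 43.6](T − 29.3)
107.52 (112.3 − T) = 908.377 (T − 29.3)
12074 − 107.52 T = 908.377 T − 26615
38689 = 1015.897 T
T = 38.08 °C

T_f = 38.1 °C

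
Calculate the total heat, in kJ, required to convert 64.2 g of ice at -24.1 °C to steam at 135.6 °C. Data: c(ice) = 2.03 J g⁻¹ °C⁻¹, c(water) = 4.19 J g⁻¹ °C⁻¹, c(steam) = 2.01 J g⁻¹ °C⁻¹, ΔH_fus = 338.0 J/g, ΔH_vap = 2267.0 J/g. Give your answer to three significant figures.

q1 (heat ice -24.1→0.0 °C): 64.2 × 2.03 × 24.1 = 3141 J
q2 (melt at 0 °C): 64.2 × 338.0 = 21700 J
q3 (heat water 0.0→100.0 °C): 64.2 × 4.19 × 100.0 = 26900 J
q4 (vaporize at 100 °C): 64.2 × 2267.0 = 145541 J
q5 (heat steam 100.0→135.6 °C): 64.2 × 2.01 × 35.6 = 4594 J
Total: 3141 + 21700 + 26900 + 145541 + 4594 = 201876 J = 202 kJ

q = 202 kJ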